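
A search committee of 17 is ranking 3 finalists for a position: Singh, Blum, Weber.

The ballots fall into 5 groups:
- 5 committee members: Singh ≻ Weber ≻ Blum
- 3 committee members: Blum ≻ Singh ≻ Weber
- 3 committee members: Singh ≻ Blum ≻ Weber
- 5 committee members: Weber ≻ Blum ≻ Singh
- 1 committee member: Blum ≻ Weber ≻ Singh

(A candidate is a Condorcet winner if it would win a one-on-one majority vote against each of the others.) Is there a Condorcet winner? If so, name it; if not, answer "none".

none

Head-to-head results (17 committee members):
Singh vs Blum: Blum, 9–8.
Singh vs Weber: Singh, 11–6.
Blum vs Weber: Weber wins 10–7.
No candidate is unbeaten: Singh loses to Blum; Blum loses to Weber; Weber loses to Singh. In particular Singh beats Weber beats Blum beats Singh is a majority cycle — no Condorcet winner exists.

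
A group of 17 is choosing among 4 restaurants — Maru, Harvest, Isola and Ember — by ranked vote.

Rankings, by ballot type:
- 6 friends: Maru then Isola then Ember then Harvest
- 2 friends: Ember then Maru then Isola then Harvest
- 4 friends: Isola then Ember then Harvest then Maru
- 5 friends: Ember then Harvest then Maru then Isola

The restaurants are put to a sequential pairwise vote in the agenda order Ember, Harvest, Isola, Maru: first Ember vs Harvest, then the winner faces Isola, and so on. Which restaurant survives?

Maru

Round 1: Ember vs Harvest — 17–0, Ember advances.
Round 2: Ember vs Isola — 7–10, Isola advances.
Round 3: Isola vs Maru — 4–13, Maru advances.
Maru survives the agenda.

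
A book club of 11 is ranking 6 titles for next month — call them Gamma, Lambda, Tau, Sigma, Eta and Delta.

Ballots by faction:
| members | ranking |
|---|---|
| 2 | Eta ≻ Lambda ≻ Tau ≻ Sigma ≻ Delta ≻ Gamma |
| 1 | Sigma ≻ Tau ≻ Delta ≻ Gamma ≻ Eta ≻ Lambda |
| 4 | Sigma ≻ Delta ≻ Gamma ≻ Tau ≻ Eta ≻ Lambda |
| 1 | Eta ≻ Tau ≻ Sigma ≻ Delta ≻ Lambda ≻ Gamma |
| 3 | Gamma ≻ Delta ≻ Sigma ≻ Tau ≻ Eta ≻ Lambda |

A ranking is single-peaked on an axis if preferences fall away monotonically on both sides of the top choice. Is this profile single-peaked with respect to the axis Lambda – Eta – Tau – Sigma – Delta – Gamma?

yes

Axis positions: Lambda=1, Eta=2, Tau=3, Sigma=4, Delta=5, Gamma=6.
Faction 1 (peak Eta at position 2): ranking walks positions 2-1-3-4-5-6, expanding outward from the peak — single-peaked.
Faction 2 (peak Sigma at position 4): ranking walks positions 4-3-5-6-2-1, expanding outward from the peak — single-peaked.
Faction 3 (peak Sigma at position 4): ranking walks positions 4-5-6-3-2-1, expanding outward from the peak — single-peaked.
Faction 4 (peak Eta at position 2): ranking walks positions 2-3-4-5-1-6, expanding outward from the peak — single-peaked.
Faction 5 (peak Gamma at position 6): ranking walks positions 6-5-4-3-2-1, expanding outward from the peak — single-peaked.
Every ranking is single-peaked on this axis.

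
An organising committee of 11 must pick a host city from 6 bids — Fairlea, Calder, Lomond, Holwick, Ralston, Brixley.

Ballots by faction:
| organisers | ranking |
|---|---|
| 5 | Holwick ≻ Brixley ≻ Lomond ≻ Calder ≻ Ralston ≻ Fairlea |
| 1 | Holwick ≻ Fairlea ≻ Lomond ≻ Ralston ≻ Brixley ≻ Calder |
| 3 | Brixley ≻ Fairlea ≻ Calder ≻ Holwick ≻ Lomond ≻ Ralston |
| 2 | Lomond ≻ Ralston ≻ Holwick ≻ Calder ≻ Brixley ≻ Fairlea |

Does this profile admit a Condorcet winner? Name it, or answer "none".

Head-to-head results (11 organisers):
Fairlea vs Calder: 4 to 7, Calder.
Fairlea vs Lomond: Fairlea is ranked higher on 1+3 = 4 ballots, Lomond on 7. Lomond wins 7–4.
Fairlea vs Holwick: Fairlea preferred on 3 ballots; Holwick wins 8–3.
Fairlea vs Ralston: Fairlea is ranked higher on 1+3 = 4 ballots, Ralston on 7. Ralston wins 7–4.
Fairlea vs Brixley: 1 to 10, Brixley.
Calder vs Lomond: 3 to 8, Lomond.
Calder vs Holwick: Calder preferred on 3 ballots; Holwick wins 8–3.
Calder vs Ralston: Calder preferred on 5+3 = 8 ballots; Calder wins 8–3.
Calder vs Brixley: Calder preferred on 2 ballots; Brixley wins 9–2.
Lomond vs Holwick: Lomond preferred on 2 ballots; Holwick wins 9–2.
Lomond vs Ralston: Lomond preferred on 5+1+3+2 = 11 ballots; Lomond wins 11–0.
Lomond vs Brixley: Lomond is ranked higher on 1+2 = 3 ballots, Brixley on 8. Brixley wins 8–3.
Holwick vs Ralston: Holwick is ranked higher on 5+1+3 = 9 ballots, Ralston on 2. Holwick wins 9–2.
Holwick vs Brixley: Holwick is ranked higher on 5+1+2 = 8 ballots, Brixley on 3. Holwick wins 8–3.
Ralston vs Brixley: 1+2 = 3 for Ralston, 8 for Brixley — Brixley by 8–3.
Holwick beats each of Fairlea, Calder, Lomond, Ralston, Brixley — Holwick is the Condorcet winner.

Holwick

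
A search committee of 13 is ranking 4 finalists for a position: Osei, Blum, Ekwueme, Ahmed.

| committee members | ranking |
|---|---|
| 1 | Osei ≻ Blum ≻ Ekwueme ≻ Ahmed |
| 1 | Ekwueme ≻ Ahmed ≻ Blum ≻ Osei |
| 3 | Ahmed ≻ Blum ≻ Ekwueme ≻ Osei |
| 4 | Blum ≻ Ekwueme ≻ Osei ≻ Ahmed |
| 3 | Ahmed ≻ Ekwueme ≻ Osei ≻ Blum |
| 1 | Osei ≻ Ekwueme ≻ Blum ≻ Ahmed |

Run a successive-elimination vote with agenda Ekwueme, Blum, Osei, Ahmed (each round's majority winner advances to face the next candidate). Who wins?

Round 1: Ekwueme vs Blum — 5–8, Blum advances.
Round 2: Blum vs Osei — 8–5, Blum advances.
Round 3: Blum vs Ahmed — 6–7, Ahmed advances.
The agenda winner is Ahmed.

Ahmed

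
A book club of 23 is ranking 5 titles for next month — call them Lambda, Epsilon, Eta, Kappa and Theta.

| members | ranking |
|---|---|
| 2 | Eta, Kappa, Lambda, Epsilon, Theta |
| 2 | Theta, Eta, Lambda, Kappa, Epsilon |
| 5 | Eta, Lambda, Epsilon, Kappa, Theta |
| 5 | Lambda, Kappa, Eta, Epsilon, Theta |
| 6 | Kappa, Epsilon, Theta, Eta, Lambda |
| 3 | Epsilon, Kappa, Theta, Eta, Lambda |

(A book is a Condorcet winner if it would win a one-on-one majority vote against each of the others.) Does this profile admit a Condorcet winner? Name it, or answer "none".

none

Head-to-head results (23 members):
Lambda vs Epsilon: Lambda wins 14–9.
Lambda vs Eta: Lambda is ranked higher on 5 ballots, Eta on 18. Eta wins 18–5.
Lambda vs Kappa: Lambda, 12–11.
Lambda vs Theta: 12 to 11, Lambda.
Epsilon vs Eta: 6+3 = 9 for Epsilon, 14 for Eta — Eta by 14–9.
Epsilon–Kappa: Kappa 15–8.
Epsilon vs Theta: Epsilon wins 21–2.
Eta vs Kappa: 9 to 14, Kappa.
Eta vs Theta: Eta is ranked higher on 2+5+5 = 12 ballots, Theta on 11. Eta wins 12–11.
Kappa vs Theta: Kappa preferred on 2+5+5+6+3 = 21 ballots; Kappa wins 21–2.
Each book drops at least one matchup (Lambda loses to Eta; Epsilon loses to Lambda; Eta loses to Kappa; Kappa loses to Lambda; Theta loses to Lambda); the cycle Lambda beats Kappa beats Eta beats Lambda rules out a Condorcet winner.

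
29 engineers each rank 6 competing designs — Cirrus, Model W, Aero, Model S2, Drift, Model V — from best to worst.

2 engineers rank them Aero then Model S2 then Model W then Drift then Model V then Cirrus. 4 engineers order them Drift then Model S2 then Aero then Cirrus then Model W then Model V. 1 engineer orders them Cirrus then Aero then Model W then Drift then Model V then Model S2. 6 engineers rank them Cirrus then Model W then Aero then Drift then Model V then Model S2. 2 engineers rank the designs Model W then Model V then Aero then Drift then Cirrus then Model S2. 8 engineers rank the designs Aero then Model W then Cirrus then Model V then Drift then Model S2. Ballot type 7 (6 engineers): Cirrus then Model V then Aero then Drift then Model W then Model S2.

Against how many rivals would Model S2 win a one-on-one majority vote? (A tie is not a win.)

Model S2 against each rival (29 engineers):
Model S2 vs Cirrus: Model S2 preferred on 2+4 = 6 ballots; Cirrus wins 23–6.
Model S2 vs Model W: Model S2 preferred on 2+4 = 6 ballots; Model W wins 23–6.
Model S2 vs Aero: Aero wins 25–4.
Model S2 vs Drift: 2 for Model S2, 27 for Drift — Drift by 27–2.
Model S2 vs Model V: Model S2 preferred on 2+4 = 6 ballots; Model V wins 23–6.
Model S2 beats no one; loses to Cirrus, Model W, Aero, Drift, Model V — 0 pairwise wins.

0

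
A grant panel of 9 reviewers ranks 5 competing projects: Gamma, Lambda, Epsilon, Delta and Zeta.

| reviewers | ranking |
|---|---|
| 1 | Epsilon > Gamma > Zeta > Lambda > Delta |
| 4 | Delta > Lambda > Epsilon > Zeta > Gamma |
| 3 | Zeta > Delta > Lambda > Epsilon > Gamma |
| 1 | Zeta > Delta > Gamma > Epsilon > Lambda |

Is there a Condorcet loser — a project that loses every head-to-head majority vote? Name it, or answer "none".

Pairwise majorities:
Gamma vs Lambda: Lambda wins 7–2.
Gamma vs Epsilon: Gamma is ranked higher on 1 ballot, Epsilon on 8. Epsilon wins 8–1.
Gamma vs Delta: 1 for Gamma, 8 for Delta — Delta by 8–1.
Gamma–Zeta: Zeta 8–1.
Lambda–Epsilon: Lambda 7–2.
Lambda vs Delta: Delta wins 8–1.
Lambda vs Zeta: Zeta, 5–4.
Epsilon vs Delta: 1 for Epsilon, 8 for Delta — Delta by 8–1.
Epsilon vs Zeta: Epsilon, 5–4.
Delta–Zeta: Zeta 5–4.
Gamma is beaten in every head-to-head and is the Condorcet loser.

Gamma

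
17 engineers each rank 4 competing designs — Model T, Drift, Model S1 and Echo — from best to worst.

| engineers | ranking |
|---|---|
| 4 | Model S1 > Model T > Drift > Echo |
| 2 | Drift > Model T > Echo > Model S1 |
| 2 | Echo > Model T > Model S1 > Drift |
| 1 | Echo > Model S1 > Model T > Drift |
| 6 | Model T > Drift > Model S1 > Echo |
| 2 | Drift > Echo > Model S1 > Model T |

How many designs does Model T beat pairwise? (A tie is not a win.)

Model T against each rival (17 engineers):
Model T vs Drift: 13 to 4, Model T.
Model T–Model S1: Model T 10–7.
Model T vs Echo: Model T, 12–5.
Model T beats Drift, Model S1, Echo — 3 pairwise wins.

3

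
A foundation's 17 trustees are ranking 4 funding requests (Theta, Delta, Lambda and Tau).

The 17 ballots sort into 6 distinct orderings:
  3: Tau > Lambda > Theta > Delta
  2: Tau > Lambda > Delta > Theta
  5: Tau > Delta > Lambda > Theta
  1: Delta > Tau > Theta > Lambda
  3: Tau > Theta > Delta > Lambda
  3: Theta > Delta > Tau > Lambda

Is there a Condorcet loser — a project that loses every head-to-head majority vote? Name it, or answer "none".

Head-to-head results (17 reviewers):
Theta vs Delta: Theta, 9–8.
Theta–Lambda: Lambda 10–7.
Theta–Tau: Tau 14–3.
Delta vs Lambda: 12 to 5, Delta.
Delta vs Tau: 1+3 = 4 for Delta, 13 for Tau — Tau by 13–4.
Lambda vs Tau: 0 for Lambda, 17 for Tau — Tau by 17–0.
No project is winless: Theta beats Delta; Delta beats Lambda; Lambda beats Theta; Tau beats Theta. There is no Condorcet loser.

none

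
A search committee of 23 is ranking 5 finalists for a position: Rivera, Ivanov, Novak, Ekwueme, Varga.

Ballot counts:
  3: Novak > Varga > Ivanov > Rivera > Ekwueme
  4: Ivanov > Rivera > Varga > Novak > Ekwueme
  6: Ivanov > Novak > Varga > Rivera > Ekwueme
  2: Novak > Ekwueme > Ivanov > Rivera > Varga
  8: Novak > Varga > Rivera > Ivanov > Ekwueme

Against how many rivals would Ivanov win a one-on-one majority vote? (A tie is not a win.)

3

Ivanov against each rival (23 committee members):
Ivanov vs Rivera: Ivanov preferred on 3+4+6+2 = 15 ballots; Ivanov wins 15–8.
Ivanov vs Novak: Ivanov is ranked higher on 4+6 = 10 ballots, Novak on 13. Novak wins 13–10.
Ivanov–Ekwueme: Ivanov 21–2.
Ivanov vs Varga: Ivanov wins 12–11.
Ivanov beats Rivera, Ekwueme, Varga; loses to Novak — 3 pairwise wins.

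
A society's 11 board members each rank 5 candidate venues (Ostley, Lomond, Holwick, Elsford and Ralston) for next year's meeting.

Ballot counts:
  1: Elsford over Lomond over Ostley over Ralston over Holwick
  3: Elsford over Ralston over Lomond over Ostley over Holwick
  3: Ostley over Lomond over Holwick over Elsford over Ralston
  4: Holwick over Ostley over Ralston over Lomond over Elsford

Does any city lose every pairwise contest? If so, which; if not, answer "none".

Head-to-head results (11 organisers):
Ostley vs Lomond: Ostley, 7–4.
Ostley vs Holwick: 7 to 4, Ostley.
Ostley vs Elsford: 7 to 4, Ostley.
Ostley vs Ralston: 8 to 3, Ostley.
Lomond vs Holwick: Lomond, 7–4.
Lomond vs Elsford: 3+4 = 7 for Lomond, 4 for Elsford — Lomond by 7–4.
Lomond vs Ralston: 1+3 = 4 for Lomond, 7 for Ralston — Ralston by 7–4.
Holwick vs Elsford: 7 to 4, Holwick.
Holwick vs Ralston: Holwick is ranked higher on 3+4 = 7 ballots, Ralston on 4. Holwick wins 7–4.
Elsford vs Ralston: Elsford wins 7–4.
Each city has at least one pairwise win (Ostley beats Lomond; Lomond beats Holwick; Holwick beats Elsford; Elsford beats Ralston; Ralston beats Lomond) — no Condorcet loser.

none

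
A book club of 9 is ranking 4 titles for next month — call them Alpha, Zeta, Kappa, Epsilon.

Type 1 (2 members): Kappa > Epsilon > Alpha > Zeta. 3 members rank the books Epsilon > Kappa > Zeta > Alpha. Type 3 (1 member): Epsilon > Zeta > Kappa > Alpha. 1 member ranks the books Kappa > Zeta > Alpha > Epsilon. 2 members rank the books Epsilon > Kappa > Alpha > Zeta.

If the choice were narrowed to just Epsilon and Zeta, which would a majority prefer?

Ballots ranking Epsilon above Zeta: 2 + 3 + 1 + 2 = 8.
Ballots ranking Zeta above Epsilon: 9 − 8 = 1.
Epsilon wins the head-to-head 8–1.

Epsilon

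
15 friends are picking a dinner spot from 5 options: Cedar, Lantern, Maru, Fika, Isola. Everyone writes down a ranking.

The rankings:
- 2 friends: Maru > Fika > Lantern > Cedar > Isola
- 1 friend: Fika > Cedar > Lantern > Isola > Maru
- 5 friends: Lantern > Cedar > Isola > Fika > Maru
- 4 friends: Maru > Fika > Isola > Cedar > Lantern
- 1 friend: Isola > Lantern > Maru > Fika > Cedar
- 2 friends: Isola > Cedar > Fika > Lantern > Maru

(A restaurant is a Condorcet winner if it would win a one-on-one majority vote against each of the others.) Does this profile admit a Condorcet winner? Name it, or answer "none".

Check each pair by majority over 15 ballots:
Cedar vs Lantern: Cedar preferred on 1+4+2 = 7 ballots; Lantern wins 8–7.
Cedar vs Maru: 8 to 7, Cedar.
Cedar vs Fika: 5+2 = 7 for Cedar, 8 for Fika — Fika by 8–7.
Cedar vs Isola: 8 to 7, Cedar.
Lantern vs Maru: Lantern preferred on 1+5+1+2 = 9 ballots; Lantern wins 9–6.
Lantern vs Fika: 5+1 = 6 for Lantern, 9 for Fika — Fika by 9–6.
Lantern vs Isola: 8 to 7, Lantern.
Maru vs Fika: 7 to 8, Fika.
Maru vs Isola: Maru is ranked higher on 2+4 = 6 ballots, Isola on 9. Isola wins 9–6.
Fika vs Isola: 2+1+4 = 7 for Fika, 8 for Isola — Isola by 8–7.
Every restaurant loses at least once (Cedar loses to Lantern; Lantern loses to Fika; Maru loses to Cedar; Fika loses to Isola; Isola loses to Cedar). The majority relation contains the cycle Cedar > Isola > Fika > Cedar, so there is no Condorcet winner.

none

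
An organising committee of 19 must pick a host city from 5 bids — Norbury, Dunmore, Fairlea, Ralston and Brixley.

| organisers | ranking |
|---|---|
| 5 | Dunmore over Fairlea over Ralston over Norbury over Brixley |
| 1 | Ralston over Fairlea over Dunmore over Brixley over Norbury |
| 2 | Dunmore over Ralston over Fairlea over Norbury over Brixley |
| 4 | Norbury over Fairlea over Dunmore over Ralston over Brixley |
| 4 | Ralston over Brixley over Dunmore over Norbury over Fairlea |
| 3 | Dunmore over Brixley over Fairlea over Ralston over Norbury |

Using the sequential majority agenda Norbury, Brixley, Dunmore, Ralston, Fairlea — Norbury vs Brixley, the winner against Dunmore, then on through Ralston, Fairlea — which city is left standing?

Round 1: Norbury vs Brixley — 11–8, Norbury advances.
Round 2: Norbury vs Dunmore — 4–15, Dunmore advances.
Round 3: Dunmore vs Ralston — 14–5, Dunmore advances.
Round 4: Dunmore vs Fairlea — 14–5, Dunmore advances.
The agenda winner is Dunmore.

Dunmore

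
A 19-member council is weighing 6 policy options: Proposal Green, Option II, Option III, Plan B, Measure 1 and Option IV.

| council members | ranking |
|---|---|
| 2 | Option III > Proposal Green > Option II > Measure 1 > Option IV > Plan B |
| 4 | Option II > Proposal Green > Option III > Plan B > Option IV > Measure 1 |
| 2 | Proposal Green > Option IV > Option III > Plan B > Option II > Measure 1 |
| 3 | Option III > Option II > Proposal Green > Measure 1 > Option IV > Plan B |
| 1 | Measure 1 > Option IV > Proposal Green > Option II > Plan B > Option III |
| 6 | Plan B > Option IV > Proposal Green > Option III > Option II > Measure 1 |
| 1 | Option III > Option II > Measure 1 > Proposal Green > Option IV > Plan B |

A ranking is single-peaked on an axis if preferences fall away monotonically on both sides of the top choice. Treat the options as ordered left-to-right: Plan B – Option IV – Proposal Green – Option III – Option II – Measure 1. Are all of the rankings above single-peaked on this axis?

Axis positions: Plan B=1, Option IV=2, Proposal Green=3, Option III=4, Option II=5, Measure 1=6.
Bloc 1 (peak Option III at position 4): ranking walks positions 4-3-5-6-2-1, expanding outward from the peak — single-peaked.
Bloc 2: ranking walks positions 5-3-4-1-2-6; Proposal Green is ranked above Option III even though Option III lies between Proposal Green and the peak Option II on the axis — preferences dip and rise again. Not single-peaked.
Bloc 3 (peak Proposal Green at position 3): ranking walks positions 3-2-4-1-5-6, expanding outward from the peak — single-peaked.
Bloc 4 (peak Option III at position 4): ranking walks positions 4-5-3-6-2-1, expanding outward from the peak — single-peaked.
Bloc 5: ranking walks positions 6-2-3-5-1-4; Option IV is ranked above Option II even though Option II lies between Option IV and the peak Measure 1 on the axis — preferences dip and rise again. Not single-peaked.
Bloc 6 (peak Plan B at position 1): ranking walks positions 1-2-3-4-5-6, expanding outward from the peak — single-peaked.
Bloc 7 (peak Option III at position 4): ranking walks positions 4-5-6-3-2-1, expanding outward from the peak — single-peaked.
Bloc 2 violates single-peakedness, so the profile is not single-peaked on this axis.

no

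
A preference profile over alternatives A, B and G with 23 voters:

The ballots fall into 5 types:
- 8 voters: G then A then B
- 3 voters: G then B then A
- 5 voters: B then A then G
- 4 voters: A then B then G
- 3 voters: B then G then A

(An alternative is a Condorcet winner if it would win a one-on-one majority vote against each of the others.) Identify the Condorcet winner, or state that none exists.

none

Head-to-head results (23 voters):
A vs B: A preferred on 8+4 = 12 ballots; A wins 12–11.
A vs G: A preferred on 5+4 = 9 ballots; G wins 14–9.
B vs G: B wins 12–11.
Every alternative loses at least once (A loses to G; B loses to A; G loses to B). The majority relation contains the cycle A → B → G → A, so there is no Condorcet winner.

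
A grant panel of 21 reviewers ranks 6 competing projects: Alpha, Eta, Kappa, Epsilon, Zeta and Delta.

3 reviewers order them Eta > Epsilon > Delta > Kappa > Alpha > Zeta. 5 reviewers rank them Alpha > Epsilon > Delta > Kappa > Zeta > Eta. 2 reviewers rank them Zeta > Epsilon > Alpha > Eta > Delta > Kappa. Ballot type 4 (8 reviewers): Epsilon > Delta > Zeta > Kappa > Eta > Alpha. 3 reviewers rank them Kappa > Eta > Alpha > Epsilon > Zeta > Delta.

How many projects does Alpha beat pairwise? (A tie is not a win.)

1

Alpha against each rival (21 reviewers):
Alpha vs Eta: Eta wins 14–7.
Alpha vs Kappa: Alpha is ranked higher on 5+2 = 7 ballots, Kappa on 14. Kappa wins 14–7.
Alpha–Epsilon: Epsilon 13–8.
Alpha vs Zeta: 3+5+3 = 11 for Alpha, 10 for Zeta — Alpha by 11–10.
Alpha vs Delta: 5+2+3 = 10 for Alpha, 11 for Delta — Delta by 11–10.
Alpha beats Zeta; loses to Eta, Kappa, Epsilon, Delta — 1 pairwise win.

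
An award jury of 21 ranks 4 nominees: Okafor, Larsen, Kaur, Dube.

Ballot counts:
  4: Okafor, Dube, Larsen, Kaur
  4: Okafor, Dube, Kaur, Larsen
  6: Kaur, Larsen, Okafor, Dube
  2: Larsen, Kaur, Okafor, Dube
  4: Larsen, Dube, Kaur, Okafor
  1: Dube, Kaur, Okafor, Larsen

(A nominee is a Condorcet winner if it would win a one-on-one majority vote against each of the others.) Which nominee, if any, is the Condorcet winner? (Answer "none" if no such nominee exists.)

Head-to-head results (21 jurors):
Okafor vs Larsen: Okafor is ranked higher on 4+4+1 = 9 ballots, Larsen on 12. Larsen wins 12–9.
Okafor vs Kaur: Okafor preferred on 4+4 = 8 ballots; Kaur wins 13–8.
Okafor vs Dube: 16 to 5, Okafor.
Larsen vs Kaur: Larsen preferred on 4+2+4 = 10 ballots; Kaur wins 11–10.
Larsen vs Dube: 6+2+4 = 12 for Larsen, 9 for Dube — Larsen by 12–9.
Kaur vs Dube: 6+2 = 8 for Kaur, 13 for Dube — Dube by 13–8.
Each nominee drops at least one matchup (Okafor loses to Larsen; Larsen loses to Kaur; Kaur loses to Dube; Dube loses to Okafor); the cycle Okafor → Dube → Kaur → Okafor rules out a Condorcet winner.

none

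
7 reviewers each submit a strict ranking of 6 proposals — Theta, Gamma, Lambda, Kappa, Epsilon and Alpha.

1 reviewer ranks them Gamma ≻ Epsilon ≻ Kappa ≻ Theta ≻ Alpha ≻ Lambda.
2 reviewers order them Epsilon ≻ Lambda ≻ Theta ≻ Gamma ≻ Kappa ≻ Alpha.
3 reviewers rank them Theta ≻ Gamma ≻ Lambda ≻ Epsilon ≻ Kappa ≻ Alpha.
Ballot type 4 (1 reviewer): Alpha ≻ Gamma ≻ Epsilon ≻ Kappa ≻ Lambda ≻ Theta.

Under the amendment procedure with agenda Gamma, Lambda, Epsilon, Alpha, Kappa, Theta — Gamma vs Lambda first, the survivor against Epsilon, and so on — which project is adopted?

Round 1: Gamma vs Lambda — 5–2, Gamma advances.
Round 2: Gamma vs Epsilon — 5–2, Gamma advances.
Round 3: Gamma vs Alpha — 6–1, Gamma advances.
Round 4: Gamma vs Kappa — 7–0, Gamma advances.
Round 5: Gamma vs Theta — 2–5, Theta advances.
Theta survives the agenda.

Theta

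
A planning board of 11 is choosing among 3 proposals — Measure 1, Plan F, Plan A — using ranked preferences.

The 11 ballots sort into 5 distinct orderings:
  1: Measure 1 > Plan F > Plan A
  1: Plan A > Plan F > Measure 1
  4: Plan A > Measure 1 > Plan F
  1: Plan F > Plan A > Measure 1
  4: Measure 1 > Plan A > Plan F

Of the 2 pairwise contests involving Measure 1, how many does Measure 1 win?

Measure 1 against each rival (11 council members):
Measure 1 vs Plan F: Measure 1, 9–2.
Measure 1 vs Plan A: Plan A wins 6–5.
Measure 1 beats Plan F; loses to Plan A — 1 pairwise win.

1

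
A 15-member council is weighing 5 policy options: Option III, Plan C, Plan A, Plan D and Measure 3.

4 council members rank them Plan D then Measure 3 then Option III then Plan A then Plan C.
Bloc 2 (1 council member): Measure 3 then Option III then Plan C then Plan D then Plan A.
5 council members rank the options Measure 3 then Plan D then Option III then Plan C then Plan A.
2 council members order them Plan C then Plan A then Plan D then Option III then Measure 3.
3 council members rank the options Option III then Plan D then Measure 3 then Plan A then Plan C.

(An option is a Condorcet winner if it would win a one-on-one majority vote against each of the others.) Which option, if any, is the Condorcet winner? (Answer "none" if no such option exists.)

Plan D

Check each pair by majority over 15 ballots:
Option III vs Plan C: 13 to 2, Option III.
Option III vs Plan A: Option III preferred on 4+1+5+3 = 13 ballots; Option III wins 13–2.
Option III vs Plan D: 1+3 = 4 for Option III, 11 for Plan D — Plan D by 11–4.
Option III vs Measure 3: Option III preferred on 2+3 = 5 ballots; Measure 3 wins 10–5.
Plan C vs Plan A: Plan C preferred on 1+5+2 = 8 ballots; Plan C wins 8–7.
Plan C vs Plan D: 3 to 12, Plan D.
Plan C vs Measure 3: 2 to 13, Measure 3.
Plan A vs Plan D: 2 to 13, Plan D.
Plan A vs Measure 3: 2 to 13, Measure 3.
Plan D vs Measure 3: Plan D preferred on 4+2+3 = 9 ballots; Plan D wins 9–6.
Plan D beats each of Option III, Plan C, Plan A, Measure 3 — Plan D is the Condorcet winner.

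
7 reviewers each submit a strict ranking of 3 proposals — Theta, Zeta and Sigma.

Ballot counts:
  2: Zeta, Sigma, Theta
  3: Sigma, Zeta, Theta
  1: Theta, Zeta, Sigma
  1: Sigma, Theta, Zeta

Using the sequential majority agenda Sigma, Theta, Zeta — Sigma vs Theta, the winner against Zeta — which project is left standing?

Sigma

Round 1: Sigma vs Theta — 6–1, Sigma advances.
Round 2: Sigma vs Zeta — 4–3, Sigma advances.
The agenda winner is Sigma.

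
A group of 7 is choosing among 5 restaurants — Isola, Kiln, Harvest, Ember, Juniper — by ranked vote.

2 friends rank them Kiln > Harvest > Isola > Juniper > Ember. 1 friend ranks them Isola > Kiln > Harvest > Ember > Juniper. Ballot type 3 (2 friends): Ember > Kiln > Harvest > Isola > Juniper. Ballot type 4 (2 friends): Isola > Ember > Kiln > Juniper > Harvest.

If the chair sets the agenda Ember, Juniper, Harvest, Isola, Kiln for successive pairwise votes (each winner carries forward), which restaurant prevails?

Kiln

Round 1: Ember vs Juniper — 5–2, Ember advances.
Round 2: Ember vs Harvest — 4–3, Ember advances.
Round 3: Ember vs Isola — 2–5, Isola advances.
Round 4: Isola vs Kiln — 3–4, Kiln advances.
The agenda winner is Kiln.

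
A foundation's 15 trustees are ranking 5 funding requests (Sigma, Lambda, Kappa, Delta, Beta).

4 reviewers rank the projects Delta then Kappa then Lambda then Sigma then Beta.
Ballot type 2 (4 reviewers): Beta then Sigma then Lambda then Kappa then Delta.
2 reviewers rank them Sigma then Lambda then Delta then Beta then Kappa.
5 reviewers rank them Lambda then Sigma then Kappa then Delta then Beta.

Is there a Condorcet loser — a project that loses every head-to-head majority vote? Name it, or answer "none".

Beta

Pairwise majorities:
Sigma vs Lambda: Sigma is ranked higher on 4+2 = 6 ballots, Lambda on 9. Lambda wins 9–6.
Sigma vs Kappa: Sigma is ranked higher on 4+2+5 = 11 ballots, Kappa on 4. Sigma wins 11–4.
Sigma vs Delta: Sigma, 11–4.
Sigma vs Beta: Sigma is ranked higher on 4+2+5 = 11 ballots, Beta on 4. Sigma wins 11–4.
Lambda vs Kappa: Lambda wins 11–4.
Lambda vs Delta: 11 to 4, Lambda.
Lambda vs Beta: Lambda, 11–4.
Kappa vs Delta: Kappa is ranked higher on 4+5 = 9 ballots, Delta on 6. Kappa wins 9–6.
Kappa vs Beta: Kappa preferred on 4+5 = 9 ballots; Kappa wins 9–6.
Delta–Beta: Delta 11–4.
Only Beta has no wins; Beta is the Condorcet loser.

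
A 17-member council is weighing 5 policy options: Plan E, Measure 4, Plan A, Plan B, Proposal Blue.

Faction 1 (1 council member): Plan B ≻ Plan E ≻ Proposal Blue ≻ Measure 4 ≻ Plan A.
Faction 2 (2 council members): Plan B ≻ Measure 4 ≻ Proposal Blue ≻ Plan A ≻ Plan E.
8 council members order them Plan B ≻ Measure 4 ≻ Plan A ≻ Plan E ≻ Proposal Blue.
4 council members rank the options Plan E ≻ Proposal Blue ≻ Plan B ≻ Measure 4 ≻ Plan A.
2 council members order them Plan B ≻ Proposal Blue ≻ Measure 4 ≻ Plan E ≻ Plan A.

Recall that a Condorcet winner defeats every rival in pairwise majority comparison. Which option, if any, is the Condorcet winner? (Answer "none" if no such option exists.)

Plan B

Check each pair by majority over 17 ballots:
Plan E vs Measure 4: Measure 4, 12–5.
Plan E vs Plan A: 7 to 10, Plan A.
Plan E vs Plan B: Plan B wins 13–4.
Plan E vs Proposal Blue: Plan E is ranked higher on 1+8+4 = 13 ballots, Proposal Blue on 4. Plan E wins 13–4.
Measure 4 vs Plan A: 1+2+8+4+2 = 17 for Measure 4, 0 for Plan A — Measure 4 by 17–0.
Measure 4 vs Plan B: Measure 4 preferred on 0 ballots; Plan B wins 17–0.
Measure 4 vs Proposal Blue: 2+8 = 10 for Measure 4, 7 for Proposal Blue — Measure 4 by 10–7.
Plan A–Plan B: Plan B 17–0.
Plan A vs Proposal Blue: 8 to 9, Proposal Blue.
Plan B vs Proposal Blue: Plan B wins 13–4.
Plan B defeats every rival head-to-head and is the Condorcet winner.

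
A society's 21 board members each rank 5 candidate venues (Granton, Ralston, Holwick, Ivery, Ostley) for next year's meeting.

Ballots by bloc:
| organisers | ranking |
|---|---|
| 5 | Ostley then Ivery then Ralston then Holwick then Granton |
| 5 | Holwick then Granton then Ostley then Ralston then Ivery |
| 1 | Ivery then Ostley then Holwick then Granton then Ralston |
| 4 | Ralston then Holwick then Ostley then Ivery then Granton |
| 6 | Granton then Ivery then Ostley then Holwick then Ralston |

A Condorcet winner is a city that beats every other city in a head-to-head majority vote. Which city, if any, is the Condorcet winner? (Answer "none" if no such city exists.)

none

Head-to-head results (21 organisers):
Granton vs Ralston: Granton, 12–9.
Granton vs Holwick: Holwick, 15–6.
Granton vs Ivery: Granton wins 11–10.
Granton–Ostley: Granton 11–10.
Ralston vs Holwick: Holwick, 12–9.
Ralston vs Ivery: Ivery, 12–9.
Ralston vs Ostley: Ostley wins 17–4.
Holwick vs Ivery: Ivery wins 12–9.
Holwick vs Ostley: Ostley wins 12–9.
Ivery vs Ostley: Ostley wins 14–7.
Each city drops at least one matchup (Granton loses to Holwick; Ralston loses to Granton; Holwick loses to Ivery; Ivery loses to Granton; Ostley loses to Granton); the cycle Granton beats Ivery beats Holwick beats Granton rules out a Condorcet winner.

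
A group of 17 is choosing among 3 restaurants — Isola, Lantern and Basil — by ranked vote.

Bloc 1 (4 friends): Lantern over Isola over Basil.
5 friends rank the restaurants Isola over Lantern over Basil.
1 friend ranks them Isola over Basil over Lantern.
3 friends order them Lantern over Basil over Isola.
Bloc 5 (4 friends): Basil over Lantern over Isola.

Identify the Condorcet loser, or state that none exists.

Pairwise majorities:
Isola vs Lantern: 6 to 11, Lantern.
Isola vs Basil: Isola, 10–7.
Lantern vs Basil: 4+5+3 = 12 for Lantern, 5 for Basil — Lantern by 12–5.
Basil loses to every other restaurant — it is the Condorcet loser.

Basil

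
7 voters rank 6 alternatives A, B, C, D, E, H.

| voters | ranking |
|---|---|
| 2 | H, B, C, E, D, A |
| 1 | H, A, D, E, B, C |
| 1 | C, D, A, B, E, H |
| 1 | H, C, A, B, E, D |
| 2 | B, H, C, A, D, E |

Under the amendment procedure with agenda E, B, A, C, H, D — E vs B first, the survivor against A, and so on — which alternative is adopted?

H

Round 1: E vs B — 1–6, B advances.
Round 2: B vs A — 4–3, B advances.
Round 3: B vs C — 5–2, B advances.
Round 4: B vs H — 3–4, H advances.
Round 5: H vs D — 6–1, H advances.
The agenda winner is H.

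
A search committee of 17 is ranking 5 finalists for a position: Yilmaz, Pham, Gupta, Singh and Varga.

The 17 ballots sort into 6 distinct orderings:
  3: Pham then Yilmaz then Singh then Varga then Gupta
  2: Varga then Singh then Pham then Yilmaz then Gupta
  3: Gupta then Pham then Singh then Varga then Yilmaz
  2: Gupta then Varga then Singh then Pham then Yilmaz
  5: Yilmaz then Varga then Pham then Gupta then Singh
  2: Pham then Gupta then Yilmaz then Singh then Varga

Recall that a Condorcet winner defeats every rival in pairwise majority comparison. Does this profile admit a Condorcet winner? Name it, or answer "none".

Check each pair by majority over 17 ballots:
Yilmaz vs Pham: Pham wins 12–5.
Yilmaz vs Gupta: Yilmaz wins 10–7.
Yilmaz vs Singh: Yilmaz wins 10–7.
Yilmaz vs Varga: Yilmaz wins 10–7.
Pham–Gupta: Pham 12–5.
Pham vs Singh: Pham, 13–4.
Pham vs Varga: Varga wins 9–8.
Gupta vs Singh: Gupta wins 12–5.
Gupta vs Varga: Varga, 10–7.
Singh vs Varga: Varga wins 9–8.
Every candidate loses at least once (Yilmaz loses to Pham; Pham loses to Varga; Gupta loses to Yilmaz; Singh loses to Yilmaz; Varga loses to Yilmaz). The majority relation contains the cycle Yilmaz → Varga → Pham → Yilmaz, so there is no Condorcet winner.

none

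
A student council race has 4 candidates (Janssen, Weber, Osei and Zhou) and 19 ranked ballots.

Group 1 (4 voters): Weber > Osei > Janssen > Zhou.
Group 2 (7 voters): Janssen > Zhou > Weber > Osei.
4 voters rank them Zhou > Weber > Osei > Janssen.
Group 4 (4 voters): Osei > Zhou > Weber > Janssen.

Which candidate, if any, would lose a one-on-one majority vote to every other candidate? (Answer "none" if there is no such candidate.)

Head-to-head results (19 voters):
Janssen–Weber: Weber 12–7.
Janssen vs Osei: Janssen preferred on 7 ballots; Osei wins 12–7.
Janssen vs Zhou: 11 to 8, Janssen.
Weber vs Osei: Weber is ranked higher on 4+7+4 = 15 ballots, Osei on 4. Weber wins 15–4.
Weber vs Zhou: Weber preferred on 4 ballots; Zhou wins 15–4.
Osei vs Zhou: Osei preferred on 4+4 = 8 ballots; Zhou wins 11–8.
No candidate is winless: Janssen beats Zhou; Weber beats Janssen; Osei beats Janssen; Zhou beats Weber. There is no Condorcet loser.

none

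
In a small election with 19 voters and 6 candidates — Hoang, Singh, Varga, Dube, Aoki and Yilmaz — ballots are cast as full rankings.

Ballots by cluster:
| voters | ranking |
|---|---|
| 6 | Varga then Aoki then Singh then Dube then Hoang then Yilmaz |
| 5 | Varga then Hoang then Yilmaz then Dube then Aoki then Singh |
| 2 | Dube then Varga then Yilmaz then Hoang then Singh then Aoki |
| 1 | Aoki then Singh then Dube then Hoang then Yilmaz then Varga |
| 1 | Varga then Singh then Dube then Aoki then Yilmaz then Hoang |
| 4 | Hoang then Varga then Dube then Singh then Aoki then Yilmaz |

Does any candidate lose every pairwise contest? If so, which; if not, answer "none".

Pairwise majorities:
Hoang vs Singh: 5+2+4 = 11 for Hoang, 8 for Singh — Hoang by 11–8.
Hoang–Varga: Varga 14–5.
Hoang vs Dube: Dube wins 10–9.
Hoang–Aoki: Hoang 11–8.
Hoang–Yilmaz: Hoang 16–3.
Singh vs Varga: Singh preferred on 1 ballot; Varga wins 18–1.
Singh vs Dube: Singh preferred on 6+1+1 = 8 ballots; Dube wins 11–8.
Singh vs Aoki: 7 to 12, Aoki.
Singh vs Yilmaz: Singh preferred on 6+1+1+4 = 12 ballots; Singh wins 12–7.
Varga vs Dube: Varga is ranked higher on 6+5+1+4 = 16 ballots, Dube on 3. Varga wins 16–3.
Varga vs Aoki: Varga preferred on 6+5+2+1+4 = 18 ballots; Varga wins 18–1.
Varga vs Yilmaz: Varga is ranked higher on 6+5+2+1+4 = 18 ballots, Yilmaz on 1. Varga wins 18–1.
Dube–Aoki: Dube 12–7.
Dube vs Yilmaz: Dube preferred on 6+2+1+1+4 = 14 ballots; Dube wins 14–5.
Aoki vs Yilmaz: Aoki preferred on 6+1+1+4 = 12 ballots; Aoki wins 12–7.
Yilmaz loses to every other candidate — it is the Condorcet loser.

Yilmaz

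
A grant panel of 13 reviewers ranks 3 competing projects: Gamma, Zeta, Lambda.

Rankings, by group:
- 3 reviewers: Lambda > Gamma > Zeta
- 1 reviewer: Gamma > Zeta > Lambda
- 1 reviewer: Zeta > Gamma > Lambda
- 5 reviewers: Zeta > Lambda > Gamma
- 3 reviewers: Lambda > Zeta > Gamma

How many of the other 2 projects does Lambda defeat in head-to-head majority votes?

1

Lambda against each rival (13 reviewers):
Lambda vs Gamma: Lambda, 11–2.
Lambda vs Zeta: 3+3 = 6 for Lambda, 7 for Zeta — Zeta by 7–6.
Lambda beats Gamma; loses to Zeta — 1 pairwise win.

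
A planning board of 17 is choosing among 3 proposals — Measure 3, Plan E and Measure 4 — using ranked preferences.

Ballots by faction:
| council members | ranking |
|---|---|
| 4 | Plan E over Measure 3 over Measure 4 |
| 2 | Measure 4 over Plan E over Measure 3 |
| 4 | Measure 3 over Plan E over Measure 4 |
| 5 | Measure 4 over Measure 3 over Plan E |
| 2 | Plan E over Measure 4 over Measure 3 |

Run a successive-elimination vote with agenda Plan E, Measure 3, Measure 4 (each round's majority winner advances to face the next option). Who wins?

Measure 4

Round 1: Plan E vs Measure 3 — 8–9, Measure 3 advances.
Round 2: Measure 3 vs Measure 4 — 8–9, Measure 4 advances.
The agenda winner is Measure 4.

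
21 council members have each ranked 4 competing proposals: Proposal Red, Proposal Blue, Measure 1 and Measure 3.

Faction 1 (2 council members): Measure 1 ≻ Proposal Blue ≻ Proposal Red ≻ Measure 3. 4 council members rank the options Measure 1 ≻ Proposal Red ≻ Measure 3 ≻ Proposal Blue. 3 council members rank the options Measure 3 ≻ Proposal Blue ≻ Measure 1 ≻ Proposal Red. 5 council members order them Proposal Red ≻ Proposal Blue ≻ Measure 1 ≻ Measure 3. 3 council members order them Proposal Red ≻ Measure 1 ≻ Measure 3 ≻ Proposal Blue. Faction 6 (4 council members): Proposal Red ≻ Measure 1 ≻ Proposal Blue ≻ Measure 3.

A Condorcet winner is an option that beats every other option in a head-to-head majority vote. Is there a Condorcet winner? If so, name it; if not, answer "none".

Proposal Red

Head-to-head results (21 council members):
Proposal Red vs Proposal Blue: Proposal Red wins 16–5.
Proposal Red vs Measure 1: 12 to 9, Proposal Red.
Proposal Red vs Measure 3: Proposal Red wins 18–3.
Proposal Blue vs Measure 1: Measure 1 wins 13–8.
Proposal Blue vs Measure 3: Proposal Blue, 11–10.
Measure 1 vs Measure 3: Measure 1, 18–3.
Only Proposal Red has no losses; Proposal Red is the Condorcet winner.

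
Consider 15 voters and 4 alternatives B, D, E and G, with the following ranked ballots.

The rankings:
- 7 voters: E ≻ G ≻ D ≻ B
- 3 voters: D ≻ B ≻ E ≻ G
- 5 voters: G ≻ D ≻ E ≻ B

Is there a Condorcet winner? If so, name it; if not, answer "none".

Check each pair by majority over 15 ballots:
B vs D: D, 15–0.
B vs E: 3 for B, 12 for E — E by 12–3.
B vs G: G, 12–3.
D vs E: D is ranked higher on 3+5 = 8 ballots, E on 7. D wins 8–7.
D vs G: D preferred on 3 ballots; G wins 12–3.
E vs G: 10 to 5, E.
Each alternative drops at least one matchup (B loses to D; D loses to G; E loses to D; G loses to E); the cycle D > E > G > D rules out a Condorcet winner.

none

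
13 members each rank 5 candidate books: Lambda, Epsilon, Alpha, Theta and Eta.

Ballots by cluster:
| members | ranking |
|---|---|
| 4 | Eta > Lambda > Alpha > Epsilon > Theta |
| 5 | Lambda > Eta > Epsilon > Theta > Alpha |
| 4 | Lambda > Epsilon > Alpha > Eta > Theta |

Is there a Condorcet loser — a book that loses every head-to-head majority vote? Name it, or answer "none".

Pairwise majorities:
Lambda–Epsilon: Lambda 13–0.
Lambda vs Alpha: 4+5+4 = 13 for Lambda, 0 for Alpha — Lambda by 13–0.
Lambda–Theta: Lambda 13–0.
Lambda vs Eta: Lambda is ranked higher on 5+4 = 9 ballots, Eta on 4. Lambda wins 9–4.
Epsilon–Alpha: Epsilon 9–4.
Epsilon vs Theta: Epsilon, 13–0.
Epsilon vs Eta: Epsilon is ranked higher on 4 ballots, Eta on 9. Eta wins 9–4.
Alpha vs Theta: 8 to 5, Alpha.
Alpha–Eta: Eta 9–4.
Theta vs Eta: Eta wins 13–0.
Theta loses to every other book — it is the Condorcet loser.

Theta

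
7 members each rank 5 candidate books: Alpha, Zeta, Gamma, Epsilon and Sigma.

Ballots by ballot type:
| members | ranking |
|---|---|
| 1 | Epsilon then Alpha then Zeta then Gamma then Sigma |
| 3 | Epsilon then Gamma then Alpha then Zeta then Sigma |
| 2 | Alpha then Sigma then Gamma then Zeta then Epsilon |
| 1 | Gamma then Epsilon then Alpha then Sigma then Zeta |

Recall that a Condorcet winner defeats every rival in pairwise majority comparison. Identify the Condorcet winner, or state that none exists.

Epsilon

Pairwise majorities:
Alpha vs Zeta: Alpha wins 7–0.
Alpha vs Gamma: Alpha preferred on 1+2 = 3 ballots; Gamma wins 4–3.
Alpha vs Epsilon: Epsilon wins 5–2.
Alpha vs Sigma: 1+3+2+1 = 7 for Alpha, 0 for Sigma — Alpha by 7–0.
Zeta vs Gamma: Gamma, 6–1.
Zeta vs Epsilon: Zeta is ranked higher on 2 ballots, Epsilon on 5. Epsilon wins 5–2.
Zeta vs Sigma: Zeta wins 4–3.
Gamma vs Epsilon: Gamma preferred on 2+1 = 3 ballots; Epsilon wins 4–3.
Gamma vs Sigma: 5 to 2, Gamma.
Epsilon–Sigma: Epsilon 5–2.
Only Epsilon has no losses; Epsilon is the Condorcet winner.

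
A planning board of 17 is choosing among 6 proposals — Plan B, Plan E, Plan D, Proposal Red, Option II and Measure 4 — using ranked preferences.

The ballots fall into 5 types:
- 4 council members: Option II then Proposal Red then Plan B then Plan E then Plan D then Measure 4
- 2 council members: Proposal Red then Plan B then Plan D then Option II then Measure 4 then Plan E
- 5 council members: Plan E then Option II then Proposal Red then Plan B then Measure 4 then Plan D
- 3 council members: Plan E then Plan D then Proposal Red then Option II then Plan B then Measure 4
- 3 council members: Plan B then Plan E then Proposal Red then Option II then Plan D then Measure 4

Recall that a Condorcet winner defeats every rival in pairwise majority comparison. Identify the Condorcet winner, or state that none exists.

Head-to-head results (17 council members):
Plan B vs Plan E: Plan B, 9–8.
Plan B vs Plan D: Plan B wins 14–3.
Plan B vs Proposal Red: Proposal Red wins 14–3.
Plan B–Option II: Option II 12–5.
Plan B vs Measure 4: Plan B wins 17–0.
Plan E–Plan D: Plan E 15–2.
Plan E vs Proposal Red: Plan E wins 11–6.
Plan E–Option II: Plan E 11–6.
Plan E vs Measure 4: Plan E wins 15–2.
Plan D–Proposal Red: Proposal Red 14–3.
Plan D–Option II: Option II 12–5.
Plan D–Measure 4: Plan D 12–5.
Proposal Red vs Option II: Option II, 9–8.
Proposal Red–Measure 4: Proposal Red 17–0.
Option II vs Measure 4: Option II wins 17–0.
Each option drops at least one matchup (Plan B loses to Proposal Red; Plan E loses to Plan B; Plan D loses to Plan B; Proposal Red loses to Plan E; Option II loses to Plan E; Measure 4 loses to Plan B); the cycle Plan B beats Plan E beats Proposal Red beats Plan B rules out a Condorcet winner.

none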